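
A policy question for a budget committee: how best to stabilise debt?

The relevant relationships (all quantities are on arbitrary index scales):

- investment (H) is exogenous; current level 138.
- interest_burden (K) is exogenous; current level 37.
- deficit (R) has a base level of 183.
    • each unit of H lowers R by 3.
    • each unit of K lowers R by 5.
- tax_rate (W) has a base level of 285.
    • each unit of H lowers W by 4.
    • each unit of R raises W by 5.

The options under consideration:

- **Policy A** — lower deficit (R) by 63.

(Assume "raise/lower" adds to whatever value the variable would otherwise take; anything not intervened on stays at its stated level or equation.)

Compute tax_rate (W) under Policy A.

-2662

Policy A (R − 63):
  H = 138
  K = 37
  R = 183 − 3·138 − 5·37 (−63 from intervention) = -479
  W = 285 − 4·138 + 5·(-479) = -2662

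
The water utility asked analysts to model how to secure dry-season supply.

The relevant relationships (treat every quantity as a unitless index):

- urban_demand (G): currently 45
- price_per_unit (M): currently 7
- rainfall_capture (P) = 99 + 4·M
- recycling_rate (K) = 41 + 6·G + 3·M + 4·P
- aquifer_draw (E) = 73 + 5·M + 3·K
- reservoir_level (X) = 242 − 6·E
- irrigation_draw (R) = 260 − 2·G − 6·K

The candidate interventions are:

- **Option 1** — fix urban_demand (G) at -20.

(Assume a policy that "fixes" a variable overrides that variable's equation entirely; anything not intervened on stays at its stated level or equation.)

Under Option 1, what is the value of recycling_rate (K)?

Option 1 (G := -20):
  G = -20
  M = 7
  P = 99 + 4·7 = 127
  K = 41 + 6·(-20) + 3·7 + 4·127 = 450

450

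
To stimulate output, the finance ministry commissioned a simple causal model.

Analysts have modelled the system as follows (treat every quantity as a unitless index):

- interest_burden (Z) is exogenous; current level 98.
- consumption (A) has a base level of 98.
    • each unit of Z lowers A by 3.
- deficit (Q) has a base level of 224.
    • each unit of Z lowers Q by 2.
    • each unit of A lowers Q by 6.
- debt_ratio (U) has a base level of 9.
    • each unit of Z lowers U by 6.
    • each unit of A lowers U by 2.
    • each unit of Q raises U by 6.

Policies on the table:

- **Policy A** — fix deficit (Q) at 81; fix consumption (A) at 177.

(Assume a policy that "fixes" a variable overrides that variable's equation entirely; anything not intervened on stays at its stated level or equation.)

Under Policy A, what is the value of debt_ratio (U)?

-447

Policy A (Q := 81, A := 177):
  Z = 98
  A = 177
  Q = 81
  U = 9 − 6·98 − 2·177 + 6·81 = -447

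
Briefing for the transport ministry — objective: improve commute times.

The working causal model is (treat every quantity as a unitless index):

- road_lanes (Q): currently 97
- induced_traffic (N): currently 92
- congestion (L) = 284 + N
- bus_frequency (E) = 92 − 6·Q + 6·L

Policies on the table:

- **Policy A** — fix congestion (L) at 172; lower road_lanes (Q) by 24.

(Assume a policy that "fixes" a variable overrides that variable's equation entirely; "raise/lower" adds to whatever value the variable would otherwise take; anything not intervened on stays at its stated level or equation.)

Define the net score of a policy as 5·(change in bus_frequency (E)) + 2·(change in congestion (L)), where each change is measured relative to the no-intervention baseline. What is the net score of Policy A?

Baseline:
  Q = 97
  N = 92
  L = 284 + 92 = 376
  E = 92 − 6·97 + 6·376 = 1766
Policy A (L := 172, Q − 24):
  Q = 97 − 24 = 73
  N = 92
  L = 172
  E = 92 − 6·73 + 6·172 = 686
ΔE = 686 − 1766 = -1080; ΔL = 172 − 376 = -204
Score = 5·(-1080) + 2·(-204) = -5808

-5808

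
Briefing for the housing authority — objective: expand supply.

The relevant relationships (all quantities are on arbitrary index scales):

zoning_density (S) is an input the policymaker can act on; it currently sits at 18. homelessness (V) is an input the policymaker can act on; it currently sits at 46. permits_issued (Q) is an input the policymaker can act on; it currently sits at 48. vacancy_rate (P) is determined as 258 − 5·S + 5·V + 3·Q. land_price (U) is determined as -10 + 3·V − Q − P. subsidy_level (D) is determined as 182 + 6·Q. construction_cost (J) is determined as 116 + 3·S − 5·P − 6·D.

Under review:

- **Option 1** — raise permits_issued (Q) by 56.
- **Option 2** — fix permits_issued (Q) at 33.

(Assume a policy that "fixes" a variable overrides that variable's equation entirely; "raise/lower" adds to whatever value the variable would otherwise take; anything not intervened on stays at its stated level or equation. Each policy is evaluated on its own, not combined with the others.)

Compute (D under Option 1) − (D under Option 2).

426

Option 1 (Q + 56):
  Q = 48 + 56 = 104
  D = 182 + 6·104 = 806
Option 2 (Q := 33):
  Q = 33
  D = 182 + 6·33 = 380
D: 806 − 380 = 426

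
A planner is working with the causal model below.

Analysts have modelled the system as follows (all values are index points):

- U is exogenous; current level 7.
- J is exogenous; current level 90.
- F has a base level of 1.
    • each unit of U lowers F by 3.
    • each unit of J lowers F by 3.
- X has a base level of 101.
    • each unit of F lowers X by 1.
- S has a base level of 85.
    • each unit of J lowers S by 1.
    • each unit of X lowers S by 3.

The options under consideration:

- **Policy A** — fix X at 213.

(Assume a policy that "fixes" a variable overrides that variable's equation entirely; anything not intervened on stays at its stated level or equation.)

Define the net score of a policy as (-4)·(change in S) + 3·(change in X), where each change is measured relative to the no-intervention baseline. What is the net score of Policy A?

-2670

Baseline:
  U = 7
  J = 90
  F = 1 − 3·7 − 3·90 = -290
  X = 101 − (-290) = 391
  S = 85 − 90 − 3·391 = -1178
Policy A (X := 213):
  U = 7
  J = 90
  F = 1 − 3·7 − 3·90 = -290
  X = 213
  S = 85 − 90 − 3·213 = -644
ΔS = -644 − (-1178) = 534; ΔX = 213 − 391 = -178
Score = (-4)·534 + 3·(-178) = -2670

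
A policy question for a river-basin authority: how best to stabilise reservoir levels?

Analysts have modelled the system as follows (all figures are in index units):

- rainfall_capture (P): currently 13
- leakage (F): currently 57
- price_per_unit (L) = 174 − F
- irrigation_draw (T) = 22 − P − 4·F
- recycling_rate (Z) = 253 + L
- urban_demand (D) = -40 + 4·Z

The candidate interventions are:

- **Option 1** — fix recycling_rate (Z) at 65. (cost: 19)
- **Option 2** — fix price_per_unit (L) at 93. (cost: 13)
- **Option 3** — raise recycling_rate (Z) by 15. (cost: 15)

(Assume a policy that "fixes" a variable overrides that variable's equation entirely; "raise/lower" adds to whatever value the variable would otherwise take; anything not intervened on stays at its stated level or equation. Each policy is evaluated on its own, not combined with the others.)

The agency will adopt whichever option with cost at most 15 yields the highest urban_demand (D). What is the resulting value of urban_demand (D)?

1500

Option 2 (L := 93):
  F = 57
  L = 93
  Z = 253 + 93 = 346
  D = -40 + 4·346 = 1344
Option 3 (Z + 15):
  F = 57
  L = 174 − 57 = 117
  Z = 253 + 117 (+15 from intervention) = 385
  D = -40 + 4·385 = 1500
Comparing — Option 2: D=1344, Option 3: D=1500. Highest is 1500 (Option 3).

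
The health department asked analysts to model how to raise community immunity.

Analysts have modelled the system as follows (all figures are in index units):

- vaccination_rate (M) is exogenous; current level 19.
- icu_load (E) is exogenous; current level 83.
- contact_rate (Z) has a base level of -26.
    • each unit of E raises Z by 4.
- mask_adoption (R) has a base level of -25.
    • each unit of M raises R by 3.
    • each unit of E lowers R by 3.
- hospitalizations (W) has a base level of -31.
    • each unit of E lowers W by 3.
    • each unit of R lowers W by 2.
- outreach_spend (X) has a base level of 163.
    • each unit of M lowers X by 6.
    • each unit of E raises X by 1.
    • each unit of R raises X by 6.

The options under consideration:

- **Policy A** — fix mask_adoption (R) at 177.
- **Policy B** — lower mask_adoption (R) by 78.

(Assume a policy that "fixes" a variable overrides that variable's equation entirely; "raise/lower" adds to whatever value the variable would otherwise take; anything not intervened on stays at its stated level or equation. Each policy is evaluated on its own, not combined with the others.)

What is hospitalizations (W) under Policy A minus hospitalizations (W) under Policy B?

-944

Policy A (R := 177):
  M = 19
  E = 83
  R = 177
  W = -31 − 3·83 − 2·177 = -634
Policy B (R − 78):
  M = 19
  E = 83
  R = -25 + 3·19 − 3·83 (−78 from intervention) = -295
  W = -31 − 3·83 − 2·(-295) = 310
W: -634 − 310 = -944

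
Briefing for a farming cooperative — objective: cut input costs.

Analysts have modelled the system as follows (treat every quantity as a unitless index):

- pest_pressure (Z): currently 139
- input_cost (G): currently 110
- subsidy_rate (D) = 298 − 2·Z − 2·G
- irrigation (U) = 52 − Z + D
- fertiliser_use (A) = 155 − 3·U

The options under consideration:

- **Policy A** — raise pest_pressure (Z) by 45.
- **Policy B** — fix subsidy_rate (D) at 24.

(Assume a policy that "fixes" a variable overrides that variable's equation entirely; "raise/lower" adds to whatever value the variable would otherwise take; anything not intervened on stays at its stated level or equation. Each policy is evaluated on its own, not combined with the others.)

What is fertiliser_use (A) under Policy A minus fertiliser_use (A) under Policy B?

Policy A (Z + 45):
  Z = 139 + 45 = 184
  G = 110
  D = 298 − 2·184 − 2·110 = -290
  U = 52 − 184 + (-290) = -422
  A = 155 − 3·(-422) = 1421
Policy B (D := 24):
  Z = 139
  G = 110
  D = 24
  U = 52 − 139 + 24 = -63
  A = 155 − 3·(-63) = 344
A: 1421 − 344 = 1077

1077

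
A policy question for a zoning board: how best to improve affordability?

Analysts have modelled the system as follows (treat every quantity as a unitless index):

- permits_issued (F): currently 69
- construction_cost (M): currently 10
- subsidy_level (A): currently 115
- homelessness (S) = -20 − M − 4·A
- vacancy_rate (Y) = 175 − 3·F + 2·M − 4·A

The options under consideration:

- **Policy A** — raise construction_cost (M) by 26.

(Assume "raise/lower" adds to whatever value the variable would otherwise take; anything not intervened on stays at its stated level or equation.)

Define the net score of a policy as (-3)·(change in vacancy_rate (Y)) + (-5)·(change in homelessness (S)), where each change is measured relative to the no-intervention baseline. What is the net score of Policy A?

Baseline:
  F = 69
  M = 10
  A = 115
  S = -20 − 10 − 4·115 = -490
  Y = 175 − 3·69 + 2·10 − 4·115 = -472
Policy A (M + 26):
  F = 69
  M = 10 + 26 = 36
  A = 115
  S = -20 − 36 − 4·115 = -516
  Y = 175 − 3·69 + 2·36 − 4·115 = -420
ΔY = -420 − (-472) = 52; ΔS = -516 − (-490) = -26
Score = (-3)·52 + (-5)·(-26) = -26

-26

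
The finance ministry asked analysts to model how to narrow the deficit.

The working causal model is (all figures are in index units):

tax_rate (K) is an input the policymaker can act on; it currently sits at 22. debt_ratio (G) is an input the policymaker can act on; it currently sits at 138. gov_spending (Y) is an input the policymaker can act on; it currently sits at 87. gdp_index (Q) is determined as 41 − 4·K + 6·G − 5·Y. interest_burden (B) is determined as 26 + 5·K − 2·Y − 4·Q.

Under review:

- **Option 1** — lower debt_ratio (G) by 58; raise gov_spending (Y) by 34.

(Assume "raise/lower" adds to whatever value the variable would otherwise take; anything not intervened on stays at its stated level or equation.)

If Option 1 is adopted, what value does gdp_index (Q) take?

-172

Option 1 (G − 58, Y + 34):
  K = 22
  G = 138 − 58 = 80
  Y = 87 + 34 = 121
  Q = 41 − 4·22 + 6·80 − 5·121 = -172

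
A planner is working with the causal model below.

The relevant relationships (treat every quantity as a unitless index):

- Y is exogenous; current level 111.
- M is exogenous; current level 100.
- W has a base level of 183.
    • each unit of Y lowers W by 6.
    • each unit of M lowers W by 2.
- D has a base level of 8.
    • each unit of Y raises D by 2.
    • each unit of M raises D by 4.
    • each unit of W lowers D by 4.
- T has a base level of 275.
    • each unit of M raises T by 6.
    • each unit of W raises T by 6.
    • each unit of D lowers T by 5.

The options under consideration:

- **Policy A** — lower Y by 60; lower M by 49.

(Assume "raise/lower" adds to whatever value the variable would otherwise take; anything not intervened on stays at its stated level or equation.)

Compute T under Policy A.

Policy A (Y − 60, M − 49):
  Y = 111 − 60 = 51
  M = 100 − 49 = 51
  W = 183 − 6·51 − 2·51 = -225
  D = 8 + 2·51 + 4·51 − 4·(-225) = 1214
  T = 275 + 6·51 + 6·(-225) − 5·1214 = -6839

-6839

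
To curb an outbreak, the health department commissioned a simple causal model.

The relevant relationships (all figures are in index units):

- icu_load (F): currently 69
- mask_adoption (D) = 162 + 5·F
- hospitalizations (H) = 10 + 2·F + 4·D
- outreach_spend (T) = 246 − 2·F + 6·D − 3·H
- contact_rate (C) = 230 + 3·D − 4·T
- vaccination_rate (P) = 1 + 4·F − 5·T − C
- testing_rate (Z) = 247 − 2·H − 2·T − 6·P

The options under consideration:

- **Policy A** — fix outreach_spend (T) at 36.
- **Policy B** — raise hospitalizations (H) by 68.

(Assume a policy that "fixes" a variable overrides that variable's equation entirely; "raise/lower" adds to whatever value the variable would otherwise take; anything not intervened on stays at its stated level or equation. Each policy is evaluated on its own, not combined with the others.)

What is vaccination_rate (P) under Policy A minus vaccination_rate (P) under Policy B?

Policy A (T := 36):
  F = 69
  D = 162 + 5·69 = 507
  H = 10 + 2·69 + 4·507 = 2176
  T = 36
  C = 230 + 3·507 − 4·36 = 1607
  P = 1 + 4·69 − 5·36 − 1607 = -1510
Policy B (H + 68):
  F = 69
  D = 162 + 5·69 = 507
  H = 10 + 2·69 + 4·507 (+68 from intervention) = 2244
  T = 246 − 2·69 + 6·507 − 3·2244 = -3582
  C = 230 + 3·507 − 4·(-3582) = 16079
  P = 1 + 4·69 − 5·(-3582) − 16079 = 2108
P: -1510 − 2108 = -3618

-3618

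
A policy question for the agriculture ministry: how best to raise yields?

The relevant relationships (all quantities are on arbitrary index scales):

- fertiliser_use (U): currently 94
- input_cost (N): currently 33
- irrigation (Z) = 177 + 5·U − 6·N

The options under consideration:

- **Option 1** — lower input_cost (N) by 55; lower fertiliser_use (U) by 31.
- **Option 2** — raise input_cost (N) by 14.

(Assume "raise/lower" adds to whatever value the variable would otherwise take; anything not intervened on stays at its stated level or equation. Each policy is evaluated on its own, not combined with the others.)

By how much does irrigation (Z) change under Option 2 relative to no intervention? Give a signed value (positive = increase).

-84

Baseline:
  U = 94
  N = 33
  Z = 177 + 5·94 − 6·33 = 449
Option 2 (N + 14):
  U = 94
  N = 33 + 14 = 47
  Z = 177 + 5·94 − 6·47 = 365
Change in Z: 365 − 449 = -84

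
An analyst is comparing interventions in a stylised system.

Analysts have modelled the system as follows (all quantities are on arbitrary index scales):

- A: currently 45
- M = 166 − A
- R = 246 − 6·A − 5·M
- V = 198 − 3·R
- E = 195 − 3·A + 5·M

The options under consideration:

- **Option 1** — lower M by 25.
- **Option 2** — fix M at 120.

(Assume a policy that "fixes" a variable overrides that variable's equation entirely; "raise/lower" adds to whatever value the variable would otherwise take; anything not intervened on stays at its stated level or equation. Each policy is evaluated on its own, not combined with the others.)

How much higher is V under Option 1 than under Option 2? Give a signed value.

-360

Option 1 (M − 25):
  A = 45
  M = 166 − 45 (−25 from intervention) = 96
  R = 246 − 6·45 − 5·96 = -504
  V = 198 − 3·(-504) = 1710
Option 2 (M := 120):
  A = 45
  M = 120
  R = 246 − 6·45 − 5·120 = -624
  V = 198 − 3·(-624) = 2070
V: 1710 − 2070 = -360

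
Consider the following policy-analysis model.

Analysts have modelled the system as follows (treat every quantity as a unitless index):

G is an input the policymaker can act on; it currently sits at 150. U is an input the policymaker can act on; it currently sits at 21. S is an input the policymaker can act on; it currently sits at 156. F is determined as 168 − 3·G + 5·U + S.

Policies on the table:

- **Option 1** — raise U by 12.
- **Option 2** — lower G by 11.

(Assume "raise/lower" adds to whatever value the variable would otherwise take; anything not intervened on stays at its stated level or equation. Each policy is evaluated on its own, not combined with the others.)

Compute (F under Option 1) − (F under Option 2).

27

Option 1 (U + 12):
  G = 150
  U = 21 + 12 = 33
  S = 156
  F = 168 − 3·150 + 5·33 + 156 = 39
Option 2 (G − 11):
  G = 150 − 11 = 139
  U = 21
  S = 156
  F = 168 − 3·139 + 5·21 + 156 = 12
F: 39 − 12 = 27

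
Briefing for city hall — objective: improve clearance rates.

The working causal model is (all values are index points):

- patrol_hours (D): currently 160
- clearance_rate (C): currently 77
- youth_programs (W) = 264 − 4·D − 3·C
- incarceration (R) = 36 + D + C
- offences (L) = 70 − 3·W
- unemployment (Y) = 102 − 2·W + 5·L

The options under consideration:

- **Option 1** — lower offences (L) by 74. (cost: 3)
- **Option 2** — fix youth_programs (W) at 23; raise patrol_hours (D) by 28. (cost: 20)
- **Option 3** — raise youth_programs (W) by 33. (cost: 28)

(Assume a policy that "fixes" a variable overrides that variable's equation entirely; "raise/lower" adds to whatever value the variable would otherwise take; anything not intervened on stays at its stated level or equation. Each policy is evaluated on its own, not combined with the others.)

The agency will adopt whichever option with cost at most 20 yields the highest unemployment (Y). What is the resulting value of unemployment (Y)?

10401

Option 1 (L − 74):
  D = 160
  C = 77
  W = 264 − 4·160 − 3·77 = -607
  L = 70 − 3·(-607) (−74 from intervention) = 1817
  Y = 102 − 2·(-607) + 5·1817 = 10401
Option 2 (W := 23, D + 28):
  D = 160 + 28 = 188
  C = 77
  W = 23
  L = 70 − 3·23 = 1
  Y = 102 − 2·23 + 5·1 = 61
Comparing — Option 1: Y=10401, Option 2: Y=61. Highest is 10401 (Option 1).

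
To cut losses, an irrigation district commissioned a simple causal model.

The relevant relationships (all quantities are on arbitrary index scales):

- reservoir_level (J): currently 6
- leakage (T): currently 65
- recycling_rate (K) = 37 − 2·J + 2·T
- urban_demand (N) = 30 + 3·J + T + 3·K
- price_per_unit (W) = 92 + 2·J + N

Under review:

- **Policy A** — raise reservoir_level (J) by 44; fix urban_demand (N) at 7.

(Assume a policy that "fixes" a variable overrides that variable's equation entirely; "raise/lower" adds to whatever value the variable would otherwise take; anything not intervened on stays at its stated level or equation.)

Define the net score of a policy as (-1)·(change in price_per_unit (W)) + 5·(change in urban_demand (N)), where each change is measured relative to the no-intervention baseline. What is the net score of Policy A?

-2372

Baseline:
  J = 6
  T = 65
  K = 37 − 2·6 + 2·65 = 155
  N = 30 + 3·6 + 65 + 3·155 = 578
  W = 92 + 2·6 + 578 = 682
Policy A (J + 44, N := 7):
  J = 6 + 44 = 50
  T = 65
  K = 37 − 2·50 + 2·65 = 67
  N = 7
  W = 92 + 2·50 + 7 = 199
ΔW = 199 − 682 = -483; ΔN = 7 − 578 = -571
Score = (-1)·(-483) + 5·(-571) = -2372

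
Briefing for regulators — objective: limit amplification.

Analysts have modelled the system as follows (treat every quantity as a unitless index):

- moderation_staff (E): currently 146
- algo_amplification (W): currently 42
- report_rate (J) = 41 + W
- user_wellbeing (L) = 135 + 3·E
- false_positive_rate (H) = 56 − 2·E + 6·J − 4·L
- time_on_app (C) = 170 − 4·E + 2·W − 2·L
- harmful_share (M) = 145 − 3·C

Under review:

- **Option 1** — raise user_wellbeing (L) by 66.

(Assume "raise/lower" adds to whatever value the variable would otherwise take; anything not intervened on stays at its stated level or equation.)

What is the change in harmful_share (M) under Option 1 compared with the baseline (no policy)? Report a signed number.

Baseline:
  E = 146
  W = 42
  L = 135 + 3·146 = 573
  C = 170 − 4·146 + 2·42 − 2·573 = -1476
  M = 145 − 3·(-1476) = 4573
Option 1 (L + 66):
  E = 146
  W = 42
  L = 135 + 3·146 (+66 from intervention) = 639
  C = 170 − 4·146 + 2·42 − 2·639 = -1608
  M = 145 − 3·(-1608) = 4969
Change in M: 4969 − 4573 = 396

396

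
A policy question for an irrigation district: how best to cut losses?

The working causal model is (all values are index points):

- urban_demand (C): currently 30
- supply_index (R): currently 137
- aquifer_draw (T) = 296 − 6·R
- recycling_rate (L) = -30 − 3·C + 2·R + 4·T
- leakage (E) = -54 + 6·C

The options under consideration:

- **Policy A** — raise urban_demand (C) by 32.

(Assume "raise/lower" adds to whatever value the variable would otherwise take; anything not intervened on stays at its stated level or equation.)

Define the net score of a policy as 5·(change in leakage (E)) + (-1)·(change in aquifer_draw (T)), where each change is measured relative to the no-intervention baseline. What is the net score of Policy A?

960

Baseline:
  C = 30
  R = 137
  T = 296 − 6·137 = -526
  E = -54 + 6·30 = 126
Policy A (C + 32):
  C = 30 + 32 = 62
  R = 137
  T = 296 − 6·137 = -526
  E = -54 + 6·62 = 318
ΔE = 318 − 126 = 192; ΔT = -526 − (-526) = 0
Score = 5·192 + (-1)·0 = 960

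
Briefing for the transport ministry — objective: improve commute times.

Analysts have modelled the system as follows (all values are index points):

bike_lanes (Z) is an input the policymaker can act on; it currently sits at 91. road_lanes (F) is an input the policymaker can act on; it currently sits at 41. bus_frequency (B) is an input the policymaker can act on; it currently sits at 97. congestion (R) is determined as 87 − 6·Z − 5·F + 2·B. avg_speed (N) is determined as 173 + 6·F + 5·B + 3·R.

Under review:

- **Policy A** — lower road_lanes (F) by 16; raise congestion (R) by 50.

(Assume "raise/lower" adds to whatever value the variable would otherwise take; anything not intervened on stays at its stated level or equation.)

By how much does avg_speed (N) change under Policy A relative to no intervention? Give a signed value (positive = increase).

Baseline:
  Z = 91
  F = 41
  B = 97
  R = 87 − 6·91 − 5·41 + 2·97 = -470
  N = 173 + 6·41 + 5·97 + 3·(-470) = -506
Policy A (F − 16, R + 50):
  Z = 91
  F = 41 − 16 = 25
  B = 97
  R = 87 − 6·91 − 5·25 + 2·97 (+50 from intervention) = -340
  N = 173 + 6·25 + 5·97 + 3·(-340) = -212
Change in N: -212 − (-506) = 294

294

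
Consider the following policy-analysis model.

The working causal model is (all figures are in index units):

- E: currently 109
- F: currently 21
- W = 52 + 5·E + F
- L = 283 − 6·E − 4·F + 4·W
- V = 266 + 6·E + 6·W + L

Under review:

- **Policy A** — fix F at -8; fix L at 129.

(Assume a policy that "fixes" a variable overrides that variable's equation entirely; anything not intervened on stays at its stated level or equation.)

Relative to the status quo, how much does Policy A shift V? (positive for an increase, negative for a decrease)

Baseline:
  E = 109
  F = 21
  W = 52 + 5·109 + 21 = 618
  L = 283 − 6·109 − 4·21 + 4·618 = 2017
  V = 266 + 6·109 + 6·618 + 2017 = 6645
Policy A (F := -8, L := 129):
  E = 109
  F = -8
  W = 52 + 5·109 + (-8) = 589
  L = 129
  V = 266 + 6·109 + 6·589 + 129 = 4583
Change in V: 4583 − 6645 = -2062

-2062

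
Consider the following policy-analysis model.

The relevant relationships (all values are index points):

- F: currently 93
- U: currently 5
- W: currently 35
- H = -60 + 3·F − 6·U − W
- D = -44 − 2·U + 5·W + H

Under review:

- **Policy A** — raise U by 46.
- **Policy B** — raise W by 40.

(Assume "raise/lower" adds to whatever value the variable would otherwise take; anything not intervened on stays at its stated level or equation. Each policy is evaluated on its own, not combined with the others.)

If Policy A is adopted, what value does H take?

-122

Policy A (U + 46):
  F = 93
  U = 5 + 46 = 51
  W = 35
  H = -60 + 3·93 − 6·51 − 35 = -122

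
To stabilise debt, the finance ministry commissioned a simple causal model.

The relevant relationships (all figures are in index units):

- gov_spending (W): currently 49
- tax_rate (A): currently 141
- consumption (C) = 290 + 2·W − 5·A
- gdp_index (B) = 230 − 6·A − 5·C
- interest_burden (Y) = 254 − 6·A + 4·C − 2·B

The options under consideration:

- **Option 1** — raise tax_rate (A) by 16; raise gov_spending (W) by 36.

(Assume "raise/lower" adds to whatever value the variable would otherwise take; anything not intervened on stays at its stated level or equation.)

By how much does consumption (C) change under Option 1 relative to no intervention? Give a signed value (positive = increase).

Baseline:
  W = 49
  A = 141
  C = 290 + 2·49 − 5·141 = -317
Option 1 (A + 16, W + 36):
  W = 49 + 36 = 85
  A = 141 + 16 = 157
  C = 290 + 2·85 − 5·157 = -325
Change in C: -325 − (-317) = -8

-8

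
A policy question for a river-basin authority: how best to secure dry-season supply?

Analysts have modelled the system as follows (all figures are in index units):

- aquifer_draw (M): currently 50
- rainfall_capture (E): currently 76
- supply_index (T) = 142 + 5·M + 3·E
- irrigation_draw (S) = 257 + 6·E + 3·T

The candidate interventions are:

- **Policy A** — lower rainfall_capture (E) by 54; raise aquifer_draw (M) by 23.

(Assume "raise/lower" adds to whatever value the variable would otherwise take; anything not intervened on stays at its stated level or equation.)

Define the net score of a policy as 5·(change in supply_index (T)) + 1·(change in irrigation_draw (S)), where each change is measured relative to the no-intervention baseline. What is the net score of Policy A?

-700

Baseline:
  M = 50
  E = 76
  T = 142 + 5·50 + 3·76 = 620
  S = 257 + 6·76 + 3·620 = 2573
Policy A (E − 54, M + 23):
  M = 50 + 23 = 73
  E = 76 − 54 = 22
  T = 142 + 5·73 + 3·22 = 573
  S = 257 + 6·22 + 3·573 = 2108
ΔT = 573 − 620 = -47; ΔS = 2108 − 2573 = -465
Score = 5·(-47) + 1·(-465) = -700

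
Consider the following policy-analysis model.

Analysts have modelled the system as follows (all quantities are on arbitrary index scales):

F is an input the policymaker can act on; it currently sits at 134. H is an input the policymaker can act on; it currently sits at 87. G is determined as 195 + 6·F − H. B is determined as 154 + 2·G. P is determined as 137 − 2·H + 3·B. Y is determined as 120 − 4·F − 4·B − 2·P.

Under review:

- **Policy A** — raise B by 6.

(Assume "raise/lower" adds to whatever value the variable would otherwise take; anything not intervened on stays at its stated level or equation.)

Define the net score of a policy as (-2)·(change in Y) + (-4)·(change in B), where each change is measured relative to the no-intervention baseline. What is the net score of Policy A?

Baseline:
  F = 134
  H = 87
  G = 195 + 6·134 − 87 = 912
  B = 154 + 2·912 = 1978
  P = 137 − 2·87 + 3·1978 = 5897
  Y = 120 − 4·134 − 4·1978 − 2·5897 = -20122
Policy A (B + 6):
  F = 134
  H = 87
  G = 195 + 6·134 − 87 = 912
  B = 154 + 2·912 (+6 from intervention) = 1984
  P = 137 − 2·87 + 3·1984 = 5915
  Y = 120 − 4·134 − 4·1984 − 2·5915 = -20182
ΔY = -20182 − (-20122) = -60; ΔB = 1984 − 1978 = 6
Score = (-2)·(-60) + (-4)·6 = 96

96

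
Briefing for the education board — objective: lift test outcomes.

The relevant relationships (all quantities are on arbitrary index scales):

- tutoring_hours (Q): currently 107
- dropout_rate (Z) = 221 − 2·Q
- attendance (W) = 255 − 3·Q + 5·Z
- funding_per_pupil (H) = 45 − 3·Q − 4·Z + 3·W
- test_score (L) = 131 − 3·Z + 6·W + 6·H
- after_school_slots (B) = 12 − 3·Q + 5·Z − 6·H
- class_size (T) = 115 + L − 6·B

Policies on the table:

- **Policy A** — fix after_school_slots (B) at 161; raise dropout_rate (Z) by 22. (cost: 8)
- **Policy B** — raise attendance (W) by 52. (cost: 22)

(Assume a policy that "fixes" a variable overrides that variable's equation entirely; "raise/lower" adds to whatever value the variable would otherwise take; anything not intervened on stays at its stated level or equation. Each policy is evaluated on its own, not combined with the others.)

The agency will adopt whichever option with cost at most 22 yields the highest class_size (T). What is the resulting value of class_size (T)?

-1263

Policy A (B := 161, Z + 22):
  Q = 107
  Z = 221 − 2·107 (+22 from intervention) = 29
  W = 255 − 3·107 + 5·29 = 79
  H = 45 − 3·107 − 4·29 + 3·79 = -155
  L = 131 − 3·29 + 6·79 + 6·(-155) = -412
  B = 161
  T = 115 + (-412) − 6·161 = -1263
Policy B (W + 52):
  Q = 107
  Z = 221 − 2·107 = 7
  W = 255 − 3·107 + 5·7 (+52 from intervention) = 21
  H = 45 − 3·107 − 4·7 + 3·21 = -241
  L = 131 − 3·7 + 6·21 + 6·(-241) = -1210
  B = 12 − 3·107 + 5·7 − 6·(-241) = 1172
  T = 115 + (-1210) − 6·1172 = -8127
Comparing — Policy A: T=-1263, Policy B: T=-8127. Highest is -1263 (Policy A).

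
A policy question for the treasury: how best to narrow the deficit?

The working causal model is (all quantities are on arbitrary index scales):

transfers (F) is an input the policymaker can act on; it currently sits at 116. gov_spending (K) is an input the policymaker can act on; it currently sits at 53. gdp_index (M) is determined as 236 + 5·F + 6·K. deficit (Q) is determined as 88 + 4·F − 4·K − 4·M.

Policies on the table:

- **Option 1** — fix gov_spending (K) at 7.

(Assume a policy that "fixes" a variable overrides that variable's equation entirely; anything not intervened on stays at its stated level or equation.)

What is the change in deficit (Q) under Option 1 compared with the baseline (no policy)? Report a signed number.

1288

Baseline:
  F = 116
  K = 53
  M = 236 + 5·116 + 6·53 = 1134
  Q = 88 + 4·116 − 4·53 − 4·1134 = -4196
Option 1 (K := 7):
  F = 116
  K = 7
  M = 236 + 5·116 + 6·7 = 858
  Q = 88 + 4·116 − 4·7 − 4·858 = -2908
Change in Q: -2908 − (-4196) = 1288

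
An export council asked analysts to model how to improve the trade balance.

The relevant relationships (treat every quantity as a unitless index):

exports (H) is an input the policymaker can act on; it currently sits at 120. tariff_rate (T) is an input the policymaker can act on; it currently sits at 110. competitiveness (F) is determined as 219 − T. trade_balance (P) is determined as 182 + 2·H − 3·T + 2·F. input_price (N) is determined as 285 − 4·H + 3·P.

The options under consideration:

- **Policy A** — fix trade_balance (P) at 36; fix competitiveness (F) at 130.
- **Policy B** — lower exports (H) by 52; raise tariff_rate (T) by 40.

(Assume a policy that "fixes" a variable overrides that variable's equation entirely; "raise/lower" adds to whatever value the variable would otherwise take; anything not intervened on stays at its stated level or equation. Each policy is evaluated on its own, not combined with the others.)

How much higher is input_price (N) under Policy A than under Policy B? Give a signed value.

Policy A (P := 36, F := 130):
  H = 120
  T = 110
  F = 130
  P = 36
  N = 285 − 4·120 + 3·36 = -87
Policy B (H − 52, T + 40):
  H = 120 − 52 = 68
  T = 110 + 40 = 150
  F = 219 − 150 = 69
  P = 182 + 2·68 − 3·150 + 2·69 = 6
  N = 285 − 4·68 + 3·6 = 31
N: -87 − 31 = -118

-118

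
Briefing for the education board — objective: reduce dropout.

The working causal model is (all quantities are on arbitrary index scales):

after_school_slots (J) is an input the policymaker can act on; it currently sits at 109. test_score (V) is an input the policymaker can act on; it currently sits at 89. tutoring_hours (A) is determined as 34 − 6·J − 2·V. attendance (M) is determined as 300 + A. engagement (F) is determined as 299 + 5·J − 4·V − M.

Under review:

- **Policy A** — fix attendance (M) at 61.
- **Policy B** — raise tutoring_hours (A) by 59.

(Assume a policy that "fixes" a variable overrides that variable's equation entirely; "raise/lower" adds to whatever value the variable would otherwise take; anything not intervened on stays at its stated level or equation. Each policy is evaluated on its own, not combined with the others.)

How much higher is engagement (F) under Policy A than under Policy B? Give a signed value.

Policy A (M := 61):
  J = 109
  V = 89
  A = 34 − 6·109 − 2·89 = -798
  M = 61
  F = 299 + 5·109 − 4·89 − 61 = 427
Policy B (A + 59):
  J = 109
  V = 89
  A = 34 − 6·109 − 2·89 (+59 from intervention) = -739
  M = 300 + (-739) = -439
  F = 299 + 5·109 − 4·89 − (-439) = 927
F: 427 − 927 = -500

-500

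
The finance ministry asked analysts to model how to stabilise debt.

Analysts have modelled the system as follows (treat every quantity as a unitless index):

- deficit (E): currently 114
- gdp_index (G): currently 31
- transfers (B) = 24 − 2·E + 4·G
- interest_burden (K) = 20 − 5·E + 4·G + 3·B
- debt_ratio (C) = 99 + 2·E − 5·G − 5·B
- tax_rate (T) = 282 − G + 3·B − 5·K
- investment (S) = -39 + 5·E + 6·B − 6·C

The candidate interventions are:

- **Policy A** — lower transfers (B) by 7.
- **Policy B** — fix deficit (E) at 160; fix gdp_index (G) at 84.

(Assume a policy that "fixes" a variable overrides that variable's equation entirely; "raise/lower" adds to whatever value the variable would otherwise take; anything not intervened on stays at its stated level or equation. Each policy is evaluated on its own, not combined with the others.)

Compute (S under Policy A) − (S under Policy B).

Policy A (B − 7):
  E = 114
  G = 31
  B = 24 − 2·114 + 4·31 (−7 from intervention) = -87
  C = 99 + 2·114 − 5·31 − 5·(-87) = 607
  S = -39 + 5·114 + 6·(-87) − 6·607 = -3633
Policy B (E := 160, G := 84):
  E = 160
  G = 84
  B = 24 − 2·160 + 4·84 = 40
  C = 99 + 2·160 − 5·84 − 5·40 = -201
  S = -39 + 5·160 + 6·40 − 6·(-201) = 2207
S: -3633 − 2207 = -5840

-5840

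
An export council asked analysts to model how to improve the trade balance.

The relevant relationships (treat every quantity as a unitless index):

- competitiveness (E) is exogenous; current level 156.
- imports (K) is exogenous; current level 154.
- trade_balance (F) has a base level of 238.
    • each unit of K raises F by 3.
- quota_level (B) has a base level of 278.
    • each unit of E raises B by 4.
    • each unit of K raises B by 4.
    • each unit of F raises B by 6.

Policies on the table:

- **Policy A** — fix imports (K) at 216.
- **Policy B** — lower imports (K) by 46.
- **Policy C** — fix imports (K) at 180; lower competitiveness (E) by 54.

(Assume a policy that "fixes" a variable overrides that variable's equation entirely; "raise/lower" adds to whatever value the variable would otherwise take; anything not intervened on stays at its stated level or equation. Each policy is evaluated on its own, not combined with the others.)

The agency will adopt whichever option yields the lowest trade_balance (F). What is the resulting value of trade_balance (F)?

562

Policy A (K := 216):
  K = 216
  F = 238 + 3·216 = 886
Policy B (K − 46):
  K = 154 − 46 = 108
  F = 238 + 3·108 = 562
Policy C (K := 180, E − 54):
  K = 180
  F = 238 + 3·180 = 778
Comparing — Policy A: F=886, Policy B: F=562, Policy C: F=778. Lowest is 562 (Policy B).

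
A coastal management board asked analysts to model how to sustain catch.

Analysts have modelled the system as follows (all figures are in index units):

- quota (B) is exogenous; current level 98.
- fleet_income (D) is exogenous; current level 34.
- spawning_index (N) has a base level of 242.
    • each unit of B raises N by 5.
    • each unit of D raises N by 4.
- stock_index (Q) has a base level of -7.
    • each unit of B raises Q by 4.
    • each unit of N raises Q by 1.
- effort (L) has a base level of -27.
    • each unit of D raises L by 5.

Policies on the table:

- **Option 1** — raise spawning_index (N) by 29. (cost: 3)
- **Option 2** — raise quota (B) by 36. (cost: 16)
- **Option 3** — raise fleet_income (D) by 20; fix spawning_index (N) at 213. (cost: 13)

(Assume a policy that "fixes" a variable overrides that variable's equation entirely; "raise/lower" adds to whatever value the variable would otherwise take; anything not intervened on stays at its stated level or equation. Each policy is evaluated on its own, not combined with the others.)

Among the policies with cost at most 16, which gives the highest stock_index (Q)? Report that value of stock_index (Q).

1577

Option 1 (N + 29):
  B = 98
  D = 34
  N = 242 + 5·98 + 4·34 (+29 from intervention) = 897
  Q = -7 + 4·98 + 897 = 1282
Option 2 (B + 36):
  B = 98 + 36 = 134
  D = 34
  N = 242 + 5·134 + 4·34 = 1048
  Q = -7 + 4·134 + 1048 = 1577
Option 3 (D + 20, N := 213):
  B = 98
  D = 34 + 20 = 54
  N = 213
  Q = -7 + 4·98 + 213 = 598
Comparing — Option 1: Q=1282, Option 2: Q=1577, Option 3: Q=598. Highest is 1577 (Option 2).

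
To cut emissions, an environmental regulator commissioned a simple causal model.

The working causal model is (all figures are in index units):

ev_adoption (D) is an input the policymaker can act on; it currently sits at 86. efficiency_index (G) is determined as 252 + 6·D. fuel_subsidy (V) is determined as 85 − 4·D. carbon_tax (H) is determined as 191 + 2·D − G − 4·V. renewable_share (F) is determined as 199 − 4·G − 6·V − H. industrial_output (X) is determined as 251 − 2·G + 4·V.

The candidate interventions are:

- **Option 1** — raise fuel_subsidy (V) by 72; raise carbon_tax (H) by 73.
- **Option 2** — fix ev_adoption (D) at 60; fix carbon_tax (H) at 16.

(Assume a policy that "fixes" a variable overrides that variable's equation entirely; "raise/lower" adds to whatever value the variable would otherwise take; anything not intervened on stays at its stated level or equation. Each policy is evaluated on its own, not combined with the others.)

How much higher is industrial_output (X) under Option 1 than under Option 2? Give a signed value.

-440

Option 1 (V + 72, H + 73):
  D = 86
  G = 252 + 6·86 = 768
  V = 85 − 4·86 (+72 from intervention) = -187
  X = 251 − 2·768 + 4·(-187) = -2033
Option 2 (D := 60, H := 16):
  D = 60
  G = 252 + 6·60 = 612
  V = 85 − 4·60 = -155
  X = 251 − 2·612 + 4·(-155) = -1593
X: -2033 − (-1593) = -440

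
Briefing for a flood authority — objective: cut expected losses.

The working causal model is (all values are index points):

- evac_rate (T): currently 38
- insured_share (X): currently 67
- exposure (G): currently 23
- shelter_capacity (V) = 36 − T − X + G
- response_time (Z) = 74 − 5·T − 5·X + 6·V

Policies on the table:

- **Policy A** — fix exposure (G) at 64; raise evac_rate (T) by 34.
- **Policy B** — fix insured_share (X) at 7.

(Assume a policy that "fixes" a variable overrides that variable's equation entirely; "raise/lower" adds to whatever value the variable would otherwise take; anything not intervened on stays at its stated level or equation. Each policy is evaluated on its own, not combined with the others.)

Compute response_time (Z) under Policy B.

Policy B (X := 7):
  T = 38
  X = 7
  G = 23
  V = 36 − 38 − 7 + 23 = 14
  Z = 74 − 5·38 − 5·7 + 6·14 = -67

-67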